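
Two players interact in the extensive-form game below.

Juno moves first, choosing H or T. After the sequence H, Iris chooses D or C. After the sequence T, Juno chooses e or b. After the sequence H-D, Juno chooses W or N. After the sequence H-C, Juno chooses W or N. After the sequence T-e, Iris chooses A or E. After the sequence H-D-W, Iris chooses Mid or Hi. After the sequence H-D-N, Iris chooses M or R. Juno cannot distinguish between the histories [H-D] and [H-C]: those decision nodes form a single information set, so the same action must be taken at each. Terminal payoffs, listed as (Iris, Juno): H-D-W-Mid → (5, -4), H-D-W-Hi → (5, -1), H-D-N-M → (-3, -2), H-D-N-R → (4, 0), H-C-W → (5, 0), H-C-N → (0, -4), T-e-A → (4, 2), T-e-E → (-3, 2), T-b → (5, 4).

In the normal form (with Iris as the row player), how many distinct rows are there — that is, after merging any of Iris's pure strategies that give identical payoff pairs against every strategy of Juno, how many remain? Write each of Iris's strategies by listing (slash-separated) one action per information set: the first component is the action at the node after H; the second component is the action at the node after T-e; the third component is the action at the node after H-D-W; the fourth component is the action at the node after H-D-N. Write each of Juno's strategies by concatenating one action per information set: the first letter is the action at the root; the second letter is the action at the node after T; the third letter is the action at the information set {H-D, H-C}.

Iris has 16 pure strategies: D/A/Mid/M, D/A/Mid/R, D/A/Hi/M, D/A/Hi/R, D/E/Mid/M, D/E/Mid/R, D/E/Hi/M, D/E/Hi/R, C/A/Mid/M, C/A/Mid/R, C/A/Hi/M, C/A/Hi/R, C/E/Mid/M, C/E/Mid/R, C/E/Hi/M, C/E/Hi/R. Columns: HeW, HeN, HbW, HbN, TeW, TeN, TbW, TbN.
{D/A/Mid/M} → row (5,-4) (-3,-2) (5,-4) (-3,-2) (4,2) (4,2) (5,4) (5,4)
{D/A/Mid/R} → row (5,-4) (4,0) (5,-4) (4,0) (4,2) (4,2) (5,4) (5,4)
{D/A/Hi/M} → row (5,-1) (-3,-2) (5,-1) (-3,-2) (4,2) (4,2) (5,4) (5,4)
{D/A/Hi/R} → row (5,-1) (4,0) (5,-1) (4,0) (4,2) (4,2) (5,4) (5,4)
{D/E/Mid/M} → row (5,-4) (-3,-2) (5,-4) (-3,-2) (-3,2) (-3,2) (5,4) (5,4)
{D/E/Mid/R} → row (5,-4) (4,0) (5,-4) (4,0) (-3,2) (-3,2) (5,4) (5,4)
{D/E/Hi/M} → row (5,-1) (-3,-2) (5,-1) (-3,-2) (-3,2) (-3,2) (5,4) (5,4)
{D/E/Hi/R} → row (5,-1) (4,0) (5,-1) (4,0) (-3,2) (-3,2) (5,4) (5,4)
{C/A/Mid/M, C/A/Mid/R, C/A/Hi/M, C/A/Hi/R} → row (5,0) (0,-4) (5,0) (0,-4) (4,2) (4,2) (5,4) (5,4)
{C/E/Mid/M, C/E/Mid/R, C/E/Hi/M, C/E/Hi/R} → row (5,0) (0,-4) (5,0) (0,-4) (-3,2) (-3,2) (5,4) (5,4)
That's 10 distinct rows out of 16 strategies.

10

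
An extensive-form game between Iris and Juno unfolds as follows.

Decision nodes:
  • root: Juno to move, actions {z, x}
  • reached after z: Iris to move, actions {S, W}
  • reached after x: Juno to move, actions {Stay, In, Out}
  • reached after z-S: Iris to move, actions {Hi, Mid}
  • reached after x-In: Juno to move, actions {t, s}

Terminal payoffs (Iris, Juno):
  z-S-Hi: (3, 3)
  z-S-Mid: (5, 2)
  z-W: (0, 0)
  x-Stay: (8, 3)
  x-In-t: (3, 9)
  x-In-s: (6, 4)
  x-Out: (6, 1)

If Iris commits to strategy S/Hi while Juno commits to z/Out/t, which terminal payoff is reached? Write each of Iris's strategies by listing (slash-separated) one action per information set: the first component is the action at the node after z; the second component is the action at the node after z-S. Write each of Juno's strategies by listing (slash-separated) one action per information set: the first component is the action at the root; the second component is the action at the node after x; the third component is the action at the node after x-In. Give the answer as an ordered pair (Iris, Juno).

Trace the play path from the root:
  Juno plays z
  Iris plays S at [z]
  Iris plays Hi at [z-S]
→ terminal payoff (3, 3).
(Juno's choice at the node after x is never reached on this path, so it doesn't affect the outcome.)

(3, 3)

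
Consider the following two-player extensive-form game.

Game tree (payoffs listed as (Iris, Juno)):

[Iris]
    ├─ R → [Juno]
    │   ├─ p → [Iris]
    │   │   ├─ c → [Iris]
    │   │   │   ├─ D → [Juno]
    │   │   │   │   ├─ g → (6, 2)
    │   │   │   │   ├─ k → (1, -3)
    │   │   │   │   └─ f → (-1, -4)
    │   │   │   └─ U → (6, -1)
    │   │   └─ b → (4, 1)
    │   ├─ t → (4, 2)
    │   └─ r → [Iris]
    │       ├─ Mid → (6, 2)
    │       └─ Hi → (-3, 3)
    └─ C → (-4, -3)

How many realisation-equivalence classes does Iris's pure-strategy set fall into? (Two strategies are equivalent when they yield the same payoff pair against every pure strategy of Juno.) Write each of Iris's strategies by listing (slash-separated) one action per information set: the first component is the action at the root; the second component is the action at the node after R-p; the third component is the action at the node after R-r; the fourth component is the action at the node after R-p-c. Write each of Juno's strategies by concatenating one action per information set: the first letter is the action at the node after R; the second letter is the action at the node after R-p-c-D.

7

Iris has 16 pure strategies: R/c/Mid/D, R/c/Mid/U, R/c/Hi/D, R/c/Hi/U, R/b/Mid/D, R/b/Mid/U, R/b/Hi/D, R/b/Hi/U, C/c/Mid/D, C/c/Mid/U, C/c/Hi/D, C/c/Hi/U, C/b/Mid/D, C/b/Mid/U, C/b/Hi/D, C/b/Hi/U. Columns: pg, pk, pf, tg, tk, tf, rg, rk, rf.
{R/c/Mid/D} → row (6,2) (1,-3) (-1,-4) (4,2) (4,2) (4,2) (6,2) (6,2) (6,2)
{R/c/Mid/U} → row (6,-1) (6,-1) (6,-1) (4,2) (4,2) (4,2) (6,2) (6,2) (6,2)
{R/c/Hi/D} → row (6,2) (1,-3) (-1,-4) (4,2) (4,2) (4,2) (-3,3) (-3,3) (-3,3)
{R/c/Hi/U} → row (6,-1) (6,-1) (6,-1) (4,2) (4,2) (4,2) (-3,3) (-3,3) (-3,3)
{R/b/Mid/D, R/b/Mid/U} → row (4,1) (4,1) (4,1) (4,2) (4,2) (4,2) (6,2) (6,2) (6,2)
{R/b/Hi/D, R/b/Hi/U} → row (4,1) (4,1) (4,1) (4,2) (4,2) (4,2) (-3,3) (-3,3) (-3,3)
{C/c/Mid/D, C/c/Mid/U, C/c/Hi/D, C/c/Hi/U, C/b/Mid/D, C/b/Mid/U, C/b/Hi/D, C/b/Hi/U} → row (-4,-3) (-4,-3) (-4,-3) (-4,-3) (-4,-3) (-4,-3) (-4,-3) (-4,-3) (-4,-3)
That's 7 distinct rows out of 16 strategies.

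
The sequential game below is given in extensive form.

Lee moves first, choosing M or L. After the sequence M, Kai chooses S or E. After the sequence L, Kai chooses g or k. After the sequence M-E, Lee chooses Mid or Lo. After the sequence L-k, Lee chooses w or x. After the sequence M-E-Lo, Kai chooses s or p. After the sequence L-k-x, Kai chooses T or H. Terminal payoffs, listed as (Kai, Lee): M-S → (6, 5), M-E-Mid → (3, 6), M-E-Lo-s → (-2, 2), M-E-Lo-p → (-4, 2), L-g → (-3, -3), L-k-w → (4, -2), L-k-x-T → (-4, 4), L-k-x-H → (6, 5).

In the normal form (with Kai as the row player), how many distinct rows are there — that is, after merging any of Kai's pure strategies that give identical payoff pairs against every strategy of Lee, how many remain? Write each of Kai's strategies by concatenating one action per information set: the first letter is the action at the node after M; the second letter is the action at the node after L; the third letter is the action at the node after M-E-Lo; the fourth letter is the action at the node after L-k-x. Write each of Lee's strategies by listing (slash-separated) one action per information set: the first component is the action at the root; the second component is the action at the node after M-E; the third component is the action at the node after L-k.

9

Kai has 16 pure strategies: SgsT, SgsH, SgpT, SgpH, SksT, SksH, SkpT, SkpH, EgsT, EgsH, EgpT, EgpH, EksT, EksH, EkpT, EkpH. Columns: M/Mid/w, M/Mid/x, M/Lo/w, M/Lo/x, L/Mid/w, L/Mid/x, L/Lo/w, L/Lo/x.
{SgsT, SgsH, SgpT, SgpH} → row (6,5) (6,5) (6,5) (6,5) (-3,-3) (-3,-3) (-3,-3) (-3,-3)
{SksT, SkpT} → row (6,5) (6,5) (6,5) (6,5) (4,-2) (-4,4) (4,-2) (-4,4)
{SksH, SkpH} → row (6,5) (6,5) (6,5) (6,5) (4,-2) (6,5) (4,-2) (6,5)
{EgsT, EgsH} → row (3,6) (3,6) (-2,2) (-2,2) (-3,-3) (-3,-3) (-3,-3) (-3,-3)
{EgpT, EgpH} → row (3,6) (3,6) (-4,2) (-4,2) (-3,-3) (-3,-3) (-3,-3) (-3,-3)
{EksT} → row (3,6) (3,6) (-2,2) (-2,2) (4,-2) (-4,4) (4,-2) (-4,4)
{EksH} → row (3,6) (3,6) (-2,2) (-2,2) (4,-2) (6,5) (4,-2) (6,5)
{EkpT} → row (3,6) (3,6) (-4,2) (-4,2) (4,-2) (-4,4) (4,-2) (-4,4)
{EkpH} → row (3,6) (3,6) (-4,2) (-4,2) (4,-2) (6,5) (4,-2) (6,5)
That's 9 distinct rows out of 16 strategies.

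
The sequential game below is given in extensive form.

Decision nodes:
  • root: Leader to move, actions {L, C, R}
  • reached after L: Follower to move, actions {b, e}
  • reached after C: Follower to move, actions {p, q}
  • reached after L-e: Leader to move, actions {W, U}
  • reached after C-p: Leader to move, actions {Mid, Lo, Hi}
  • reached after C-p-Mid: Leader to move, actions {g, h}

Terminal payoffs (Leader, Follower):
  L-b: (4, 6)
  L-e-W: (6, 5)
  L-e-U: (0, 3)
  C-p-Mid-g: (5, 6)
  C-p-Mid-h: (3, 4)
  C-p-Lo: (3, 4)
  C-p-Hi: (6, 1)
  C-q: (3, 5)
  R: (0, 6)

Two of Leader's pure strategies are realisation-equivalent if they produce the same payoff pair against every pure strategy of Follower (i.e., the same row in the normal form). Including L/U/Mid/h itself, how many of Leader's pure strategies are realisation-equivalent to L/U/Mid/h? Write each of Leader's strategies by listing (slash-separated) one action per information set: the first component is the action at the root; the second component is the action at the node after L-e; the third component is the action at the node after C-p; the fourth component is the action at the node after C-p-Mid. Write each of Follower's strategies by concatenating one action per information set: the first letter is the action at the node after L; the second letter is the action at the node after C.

Row for L/U/Mid/h (columns bp, bq, ep, eq): (4,6) (4,6) (0,3) (0,3).
Under L/U/Mid/h, Leader's choice at the node after C-p and at the node after C-p-Mid can never be reached regardless of what Follower does, so varying those choices leaves every outcome unchanged.
Holding the reachable choices fixed and varying the unreachable ones freely already gives 3 × 2 = 6 equivalent strategies.
No other strategy reproduces this row, so those 6 are the full class: L/U/Mid/g, L/U/Mid/h, L/U/Lo/g, L/U/Lo/h, L/U/Hi/g, L/U/Hi/h.

6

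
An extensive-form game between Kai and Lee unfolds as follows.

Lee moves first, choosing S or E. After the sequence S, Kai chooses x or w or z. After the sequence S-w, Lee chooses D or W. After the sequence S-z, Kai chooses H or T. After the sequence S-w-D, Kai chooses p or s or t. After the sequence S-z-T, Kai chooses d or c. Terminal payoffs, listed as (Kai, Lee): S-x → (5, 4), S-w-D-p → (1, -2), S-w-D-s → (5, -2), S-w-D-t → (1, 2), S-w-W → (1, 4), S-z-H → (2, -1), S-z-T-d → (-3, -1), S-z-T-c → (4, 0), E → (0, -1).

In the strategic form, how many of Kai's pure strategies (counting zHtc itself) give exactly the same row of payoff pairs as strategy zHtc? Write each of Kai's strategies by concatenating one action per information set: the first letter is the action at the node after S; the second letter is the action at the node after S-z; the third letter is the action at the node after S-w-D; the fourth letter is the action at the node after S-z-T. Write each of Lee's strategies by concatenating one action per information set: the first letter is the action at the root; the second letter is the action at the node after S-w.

Row for zHtc (columns SD, SW, ED, EW): (2,-1) (2,-1) (0,-1) (0,-1).
Under zHtc, Kai's choice at the node after S-w-D and at the node after S-z-T can never be reached regardless of what Lee does, so varying those choices leaves every outcome unchanged.
Holding the reachable choices fixed and varying the unreachable ones freely already gives 3 × 2 = 6 equivalent strategies.
No other strategy reproduces this row, so those 6 are the full class: zHpd, zHpc, zHsd, zHsc, zHtd, zHtc.

6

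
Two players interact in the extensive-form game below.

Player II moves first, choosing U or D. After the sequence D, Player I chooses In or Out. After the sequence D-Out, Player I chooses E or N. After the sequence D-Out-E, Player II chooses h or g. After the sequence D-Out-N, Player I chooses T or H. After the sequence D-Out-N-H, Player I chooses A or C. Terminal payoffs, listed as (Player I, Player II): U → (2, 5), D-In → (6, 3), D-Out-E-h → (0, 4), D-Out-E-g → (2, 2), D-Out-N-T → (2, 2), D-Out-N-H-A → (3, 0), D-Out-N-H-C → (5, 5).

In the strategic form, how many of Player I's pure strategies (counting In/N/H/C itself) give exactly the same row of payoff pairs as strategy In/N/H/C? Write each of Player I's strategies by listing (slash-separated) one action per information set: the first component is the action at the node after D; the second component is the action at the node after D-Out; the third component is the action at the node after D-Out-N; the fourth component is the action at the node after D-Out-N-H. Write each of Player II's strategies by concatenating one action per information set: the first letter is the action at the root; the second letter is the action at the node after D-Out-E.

Row for In/N/H/C (columns Uh, Ug, Dh, Dg): (2,5) (2,5) (6,3) (6,3).
Under In/N/H/C, Player I's choice at the node after D-Out and at the node after D-Out-N and at the node after D-Out-N-H can never be reached regardless of what Player II does, so varying those choices leaves every outcome unchanged.
Holding the reachable choices fixed and varying the unreachable ones freely already gives 2 × 2 × 2 = 8 equivalent strategies.
No other strategy reproduces this row, so those 8 are the full class: In/E/T/A, In/E/T/C, In/E/H/A, In/E/H/C, In/N/T/A, In/N/T/C, In/N/H/A, In/N/H/C.

8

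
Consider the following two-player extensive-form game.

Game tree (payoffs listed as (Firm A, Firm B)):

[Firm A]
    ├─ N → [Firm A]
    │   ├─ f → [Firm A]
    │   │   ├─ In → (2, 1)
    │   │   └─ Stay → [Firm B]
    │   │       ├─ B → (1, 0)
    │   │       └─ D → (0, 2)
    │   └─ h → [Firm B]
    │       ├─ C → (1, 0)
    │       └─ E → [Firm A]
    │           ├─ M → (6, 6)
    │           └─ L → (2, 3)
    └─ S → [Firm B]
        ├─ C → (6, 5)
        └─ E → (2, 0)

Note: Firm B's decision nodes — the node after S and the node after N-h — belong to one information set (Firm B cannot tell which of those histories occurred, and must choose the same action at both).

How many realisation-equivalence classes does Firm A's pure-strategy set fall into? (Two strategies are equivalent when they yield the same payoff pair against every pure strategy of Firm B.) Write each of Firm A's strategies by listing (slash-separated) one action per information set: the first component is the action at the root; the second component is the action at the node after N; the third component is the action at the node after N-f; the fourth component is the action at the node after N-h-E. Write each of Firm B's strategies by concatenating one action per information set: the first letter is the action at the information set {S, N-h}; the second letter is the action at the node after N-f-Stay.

5

Firm A has 16 pure strategies: N/f/In/M, N/f/In/L, N/f/Stay/M, N/f/Stay/L, N/h/In/M, N/h/In/L, N/h/Stay/M, N/h/Stay/L, S/f/In/M, S/f/In/L, S/f/Stay/M, S/f/Stay/L, S/h/In/M, S/h/In/L, S/h/Stay/M, S/h/Stay/L. Columns: CB, CD, EB, ED.
{N/f/In/M, N/f/In/L} → row (2,1) (2,1) (2,1) (2,1)
{N/f/Stay/M, N/f/Stay/L} → row (1,0) (0,2) (1,0) (0,2)
{N/h/In/M, N/h/Stay/M} → row (1,0) (1,0) (6,6) (6,6)
{N/h/In/L, N/h/Stay/L} → row (1,0) (1,0) (2,3) (2,3)
{S/f/In/M, S/f/In/L, S/f/Stay/M, S/f/Stay/L, S/h/In/M, S/h/In/L, S/h/Stay/M, S/h/Stay/L} → row (6,5) (6,5) (2,0) (2,0)
That's 5 distinct rows out of 16 strategies.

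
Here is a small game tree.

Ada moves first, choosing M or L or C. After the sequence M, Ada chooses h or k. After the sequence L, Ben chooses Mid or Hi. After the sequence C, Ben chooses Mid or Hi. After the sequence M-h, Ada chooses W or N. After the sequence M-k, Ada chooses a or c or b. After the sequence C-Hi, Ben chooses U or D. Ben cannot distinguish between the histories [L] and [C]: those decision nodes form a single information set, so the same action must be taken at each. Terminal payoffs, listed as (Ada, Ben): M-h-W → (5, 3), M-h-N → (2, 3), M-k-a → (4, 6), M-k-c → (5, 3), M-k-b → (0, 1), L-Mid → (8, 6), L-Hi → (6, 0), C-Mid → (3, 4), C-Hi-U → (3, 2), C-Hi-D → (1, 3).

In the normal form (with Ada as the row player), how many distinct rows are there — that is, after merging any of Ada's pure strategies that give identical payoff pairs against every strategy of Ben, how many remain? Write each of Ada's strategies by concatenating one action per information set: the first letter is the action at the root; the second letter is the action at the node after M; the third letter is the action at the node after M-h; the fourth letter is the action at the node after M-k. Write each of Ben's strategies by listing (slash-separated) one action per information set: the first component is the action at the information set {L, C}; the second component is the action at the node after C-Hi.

Ada has 36 pure strategies: MhWa, MhWc, MhWb, MhNa, MhNc, MhNb, MkWa, MkWc, MkWb, MkNa, MkNc, MkNb, LhWa, LhWc, LhWb, LhNa, LhNc, LhNb, LkWa, LkWc, LkWb, LkNa, LkNc, LkNb, ChWa, ChWc, ChWb, ChNa, ChNc, ChNb, CkWa, CkWc, CkWb, CkNa, CkNc, CkNb. Columns: Mid/U, Mid/D, Hi/U, Hi/D.
{MhWa, MhWc, MhWb, MkWc, MkNc} → row (5,3) (5,3) (5,3) (5,3)
{MhNa, MhNc, MhNb} → row (2,3) (2,3) (2,3) (2,3)
{MkWa, MkNa} → row (4,6) (4,6) (4,6) (4,6)
{MkWb, MkNb} → row (0,1) (0,1) (0,1) (0,1)
{LhWa, LhWc, LhWb, LhNa, LhNc, LhNb, LkWa, LkWc, LkWb, LkNa, LkNc, LkNb} → row (8,6) (8,6) (6,0) (6,0)
{ChWa, ChWc, ChWb, ChNa, ChNc, ChNb, CkWa, CkWc, CkWb, CkNa, CkNc, CkNb} → row (3,4) (3,4) (3,2) (1,3)
That's 6 distinct rows out of 36 strategies.

6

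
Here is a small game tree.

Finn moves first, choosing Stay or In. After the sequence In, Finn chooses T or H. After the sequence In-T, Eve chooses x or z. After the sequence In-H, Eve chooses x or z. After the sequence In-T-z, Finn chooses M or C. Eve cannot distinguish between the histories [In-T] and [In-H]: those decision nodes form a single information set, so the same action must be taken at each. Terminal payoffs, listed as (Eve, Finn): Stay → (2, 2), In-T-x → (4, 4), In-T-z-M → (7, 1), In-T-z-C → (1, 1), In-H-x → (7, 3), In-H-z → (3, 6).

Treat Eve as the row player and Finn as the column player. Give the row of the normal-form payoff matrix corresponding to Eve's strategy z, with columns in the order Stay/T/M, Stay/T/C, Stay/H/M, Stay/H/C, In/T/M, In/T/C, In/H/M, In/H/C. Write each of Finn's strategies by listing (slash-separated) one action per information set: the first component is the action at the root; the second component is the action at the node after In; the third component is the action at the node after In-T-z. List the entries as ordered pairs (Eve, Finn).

vs Stay/T/M: Finn plays Stay → (2, 2)
vs Stay/T/C: Finn plays Stay → (2, 2)
vs Stay/H/M: Finn plays Stay → (2, 2)
vs Stay/H/C: Finn plays Stay → (2, 2)
vs In/T/M: Finn plays In → Finn plays T at [In] → Eve plays z at [In-T] → Finn plays M at [In-T-z] → (7, 1)
vs In/T/C: Finn plays In → Finn plays T at [In] → Eve plays z at [In-T] → Finn plays C at [In-T-z] → (1, 1)
vs In/H/M: Finn plays In → Finn plays H at [In] → Eve plays z at [In-H] → (3, 6)
vs In/H/C: Finn plays In → Finn plays H at [In] → Eve plays z at [In-H] → (3, 6)

(2,2) (2,2) (2,2) (2,2) (7,1) (1,1) (3,6) (3,6)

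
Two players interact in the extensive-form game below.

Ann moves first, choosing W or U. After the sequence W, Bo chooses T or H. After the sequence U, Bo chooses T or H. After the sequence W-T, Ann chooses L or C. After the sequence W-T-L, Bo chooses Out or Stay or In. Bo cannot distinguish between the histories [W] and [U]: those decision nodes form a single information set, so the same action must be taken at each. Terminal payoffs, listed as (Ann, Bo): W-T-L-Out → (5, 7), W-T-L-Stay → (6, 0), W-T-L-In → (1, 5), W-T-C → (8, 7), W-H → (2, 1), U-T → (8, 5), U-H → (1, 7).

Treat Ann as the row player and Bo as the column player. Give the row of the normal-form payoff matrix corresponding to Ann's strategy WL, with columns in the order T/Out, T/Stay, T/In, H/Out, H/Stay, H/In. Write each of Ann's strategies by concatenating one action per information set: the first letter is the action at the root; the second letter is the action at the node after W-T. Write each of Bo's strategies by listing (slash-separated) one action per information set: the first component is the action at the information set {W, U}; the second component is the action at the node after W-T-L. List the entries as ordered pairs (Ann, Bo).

(5,7) (6,0) (1,5) (2,1) (2,1) (2,1)

vs T/Out: Ann plays W → Bo plays T at [W] → Ann plays L at [W-T] → Bo plays Out at [W-T-L] → (5, 7)
vs T/Stay: Ann plays W → Bo plays T at [W] → Ann plays L at [W-T] → Bo plays Stay at [W-T-L] → (6, 0)
vs T/In: Ann plays W → Bo plays T at [W] → Ann plays L at [W-T] → Bo plays In at [W-T-L] → (1, 5)
vs H/Out: Ann plays W → Bo plays H at [W] → (2, 1)
vs H/Stay: Ann plays W → Bo plays H at [W] → (2, 1)
vs H/In: Ann plays W → Bo plays H at [W] → (2, 1)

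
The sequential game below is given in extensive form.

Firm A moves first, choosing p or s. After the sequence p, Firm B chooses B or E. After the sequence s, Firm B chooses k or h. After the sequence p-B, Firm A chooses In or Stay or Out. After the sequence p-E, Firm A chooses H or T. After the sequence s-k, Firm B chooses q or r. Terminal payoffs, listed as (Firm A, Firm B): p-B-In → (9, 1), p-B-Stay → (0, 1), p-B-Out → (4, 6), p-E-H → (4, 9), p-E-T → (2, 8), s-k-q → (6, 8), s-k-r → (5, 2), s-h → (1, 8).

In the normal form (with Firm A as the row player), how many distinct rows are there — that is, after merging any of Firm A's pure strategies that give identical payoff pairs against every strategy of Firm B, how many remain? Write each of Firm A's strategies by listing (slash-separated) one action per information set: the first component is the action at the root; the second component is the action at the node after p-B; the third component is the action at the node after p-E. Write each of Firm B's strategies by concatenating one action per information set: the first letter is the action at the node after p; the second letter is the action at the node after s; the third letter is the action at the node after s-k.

7

Firm A has 12 pure strategies: p/In/H, p/In/T, p/Stay/H, p/Stay/T, p/Out/H, p/Out/T, s/In/H, s/In/T, s/Stay/H, s/Stay/T, s/Out/H, s/Out/T. Columns: Bkq, Bkr, Bhq, Bhr, Ekq, Ekr, Ehq, Ehr.
{p/In/H} → row (9,1) (9,1) (9,1) (9,1) (4,9) (4,9) (4,9) (4,9)
{p/In/T} → row (9,1) (9,1) (9,1) (9,1) (2,8) (2,8) (2,8) (2,8)
{p/Stay/H} → row (0,1) (0,1) (0,1) (0,1) (4,9) (4,9) (4,9) (4,9)
{p/Stay/T} → row (0,1) (0,1) (0,1) (0,1) (2,8) (2,8) (2,8) (2,8)
{p/Out/H} → row (4,6) (4,6) (4,6) (4,6) (4,9) (4,9) (4,9) (4,9)
{p/Out/T} → row (4,6) (4,6) (4,6) (4,6) (2,8) (2,8) (2,8) (2,8)
{s/In/H, s/In/T, s/Stay/H, s/Stay/T, s/Out/H, s/Out/T} → row (6,8) (5,2) (1,8) (1,8) (6,8) (5,2) (1,8) (1,8)
That's 7 distinct rows out of 12 strategies.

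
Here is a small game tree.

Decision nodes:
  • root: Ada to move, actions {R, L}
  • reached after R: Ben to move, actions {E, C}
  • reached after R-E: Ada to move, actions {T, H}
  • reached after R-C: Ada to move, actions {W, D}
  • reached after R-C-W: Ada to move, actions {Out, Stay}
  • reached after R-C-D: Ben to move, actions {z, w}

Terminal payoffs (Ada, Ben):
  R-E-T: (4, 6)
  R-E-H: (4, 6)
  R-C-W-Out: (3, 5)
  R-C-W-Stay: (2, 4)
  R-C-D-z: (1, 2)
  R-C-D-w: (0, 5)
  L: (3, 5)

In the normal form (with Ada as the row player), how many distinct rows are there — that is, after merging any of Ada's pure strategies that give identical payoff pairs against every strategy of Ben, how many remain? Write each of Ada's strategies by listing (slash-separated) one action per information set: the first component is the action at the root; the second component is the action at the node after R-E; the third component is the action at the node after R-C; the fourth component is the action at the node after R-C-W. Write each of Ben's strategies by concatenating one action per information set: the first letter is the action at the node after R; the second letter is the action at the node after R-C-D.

4

Ada has 16 pure strategies: R/T/W/Out, R/T/W/Stay, R/T/D/Out, R/T/D/Stay, R/H/W/Out, R/H/W/Stay, R/H/D/Out, R/H/D/Stay, L/T/W/Out, L/T/W/Stay, L/T/D/Out, L/T/D/Stay, L/H/W/Out, L/H/W/Stay, L/H/D/Out, L/H/D/Stay. Columns: Ez, Ew, Cz, Cw.
{R/T/W/Out, R/H/W/Out} → row (4,6) (4,6) (3,5) (3,5)
{R/T/W/Stay, R/H/W/Stay} → row (4,6) (4,6) (2,4) (2,4)
{R/T/D/Out, R/T/D/Stay, R/H/D/Out, R/H/D/Stay} → row (4,6) (4,6) (1,2) (0,5)
{L/T/W/Out, L/T/W/Stay, L/T/D/Out, L/T/D/Stay, L/H/W/Out, L/H/W/Stay, L/H/D/Out, L/H/D/Stay} → row (3,5) (3,5) (3,5) (3,5)
That's 4 distinct rows out of 16 strategies.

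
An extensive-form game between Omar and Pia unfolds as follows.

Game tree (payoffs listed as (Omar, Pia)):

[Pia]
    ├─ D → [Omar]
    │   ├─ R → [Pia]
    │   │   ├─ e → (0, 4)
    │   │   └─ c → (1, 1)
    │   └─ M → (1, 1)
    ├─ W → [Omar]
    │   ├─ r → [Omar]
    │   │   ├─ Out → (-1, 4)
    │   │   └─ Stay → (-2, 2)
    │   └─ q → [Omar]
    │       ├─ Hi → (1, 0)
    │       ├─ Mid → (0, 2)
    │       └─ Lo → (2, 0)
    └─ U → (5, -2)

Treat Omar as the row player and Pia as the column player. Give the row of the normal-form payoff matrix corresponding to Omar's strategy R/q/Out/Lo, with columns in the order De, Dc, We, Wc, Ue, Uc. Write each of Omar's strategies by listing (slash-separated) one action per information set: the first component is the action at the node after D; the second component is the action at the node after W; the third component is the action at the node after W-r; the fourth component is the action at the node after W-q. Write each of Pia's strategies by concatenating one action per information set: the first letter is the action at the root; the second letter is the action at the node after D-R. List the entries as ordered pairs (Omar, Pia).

vs De: Pia plays D → Omar plays R at [D] → Pia plays e at [D-R] → (0, 4)
vs Dc: Pia plays D → Omar plays R at [D] → Pia plays c at [D-R] → (1, 1)
vs We: Pia plays W → Omar plays q at [W] → Omar plays Lo at [W-q] → (2, 0)
vs Wc: Pia plays W → Omar plays q at [W] → Omar plays Lo at [W-q] → (2, 0)
vs Ue: Pia plays U → (5, -2)
vs Uc: Pia plays U → (5, -2)

(0,4) (1,1) (2,0) (2,0) (5,-2) (5,-2)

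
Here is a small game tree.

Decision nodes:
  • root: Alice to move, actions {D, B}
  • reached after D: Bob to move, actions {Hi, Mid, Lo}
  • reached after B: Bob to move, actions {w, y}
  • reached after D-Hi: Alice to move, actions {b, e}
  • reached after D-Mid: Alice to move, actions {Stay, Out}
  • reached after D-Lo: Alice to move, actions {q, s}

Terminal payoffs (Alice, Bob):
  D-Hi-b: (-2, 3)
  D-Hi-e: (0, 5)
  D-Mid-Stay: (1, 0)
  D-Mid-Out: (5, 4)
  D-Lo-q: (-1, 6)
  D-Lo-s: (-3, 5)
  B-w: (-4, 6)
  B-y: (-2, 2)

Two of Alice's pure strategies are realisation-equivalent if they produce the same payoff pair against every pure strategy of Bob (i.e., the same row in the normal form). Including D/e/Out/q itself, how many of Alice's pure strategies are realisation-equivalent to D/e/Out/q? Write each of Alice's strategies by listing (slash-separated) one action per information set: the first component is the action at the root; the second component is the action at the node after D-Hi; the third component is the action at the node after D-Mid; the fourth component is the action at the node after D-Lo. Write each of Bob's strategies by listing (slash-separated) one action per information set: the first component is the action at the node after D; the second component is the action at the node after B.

Row for D/e/Out/q (columns Hi/w, Hi/y, Mid/w, Mid/y, Lo/w, Lo/y): (0,5) (0,5) (5,4) (5,4) (-1,6) (-1,6).
Every one of Alice's information sets is on the play path for some reply by Bob when Alice follows D/e/Out/q.
Changing the action at any of them therefore changes at least one column, so only D/e/Out/q itself gives this row.

1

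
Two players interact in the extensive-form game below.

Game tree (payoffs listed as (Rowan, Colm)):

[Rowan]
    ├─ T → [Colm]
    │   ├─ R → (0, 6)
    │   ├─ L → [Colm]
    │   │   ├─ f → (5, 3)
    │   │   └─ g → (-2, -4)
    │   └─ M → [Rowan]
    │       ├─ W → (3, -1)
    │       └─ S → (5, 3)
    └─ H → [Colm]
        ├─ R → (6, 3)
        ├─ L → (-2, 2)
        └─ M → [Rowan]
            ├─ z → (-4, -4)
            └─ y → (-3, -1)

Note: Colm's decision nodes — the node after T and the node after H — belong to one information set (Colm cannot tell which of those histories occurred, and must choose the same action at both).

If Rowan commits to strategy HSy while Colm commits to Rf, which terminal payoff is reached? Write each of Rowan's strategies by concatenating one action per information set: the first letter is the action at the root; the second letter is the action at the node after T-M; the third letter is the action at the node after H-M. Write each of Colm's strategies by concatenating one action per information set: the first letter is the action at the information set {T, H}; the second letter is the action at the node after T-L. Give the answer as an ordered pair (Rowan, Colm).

Trace the play path from the root:
  Rowan plays H
  Colm plays R at [H]
→ terminal payoff (6, 3).
(Rowan's choice at the node after T-M is never reached on this path, so it doesn't affect the outcome.)

(6, 3)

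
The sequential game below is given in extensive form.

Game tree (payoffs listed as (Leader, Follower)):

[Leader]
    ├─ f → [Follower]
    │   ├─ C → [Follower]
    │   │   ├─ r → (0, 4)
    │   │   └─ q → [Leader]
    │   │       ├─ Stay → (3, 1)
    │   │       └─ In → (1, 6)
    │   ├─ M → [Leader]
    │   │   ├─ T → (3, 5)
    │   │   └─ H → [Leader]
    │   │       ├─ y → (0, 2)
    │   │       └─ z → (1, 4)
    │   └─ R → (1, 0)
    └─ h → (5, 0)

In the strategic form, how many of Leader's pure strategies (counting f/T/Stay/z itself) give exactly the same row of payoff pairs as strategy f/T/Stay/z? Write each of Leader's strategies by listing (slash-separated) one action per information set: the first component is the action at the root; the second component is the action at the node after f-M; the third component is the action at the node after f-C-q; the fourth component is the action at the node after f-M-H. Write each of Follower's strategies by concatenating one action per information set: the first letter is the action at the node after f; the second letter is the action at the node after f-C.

2

Row for f/T/Stay/z (columns Cr, Cq, Mr, Mq, Rr, Rq): (0,4) (3,1) (3,5) (3,5) (1,0) (1,0).
Under f/T/Stay/z, Leader's choice at the node after f-M-H can never be reached regardless of what Follower does, so varying those choices leaves every outcome unchanged.
Holding the reachable choices fixed and varying the unreachable one freely already gives 2 equivalent strategies.
No other strategy reproduces this row, so those 2 are the full class: f/T/Stay/y, f/T/Stay/z.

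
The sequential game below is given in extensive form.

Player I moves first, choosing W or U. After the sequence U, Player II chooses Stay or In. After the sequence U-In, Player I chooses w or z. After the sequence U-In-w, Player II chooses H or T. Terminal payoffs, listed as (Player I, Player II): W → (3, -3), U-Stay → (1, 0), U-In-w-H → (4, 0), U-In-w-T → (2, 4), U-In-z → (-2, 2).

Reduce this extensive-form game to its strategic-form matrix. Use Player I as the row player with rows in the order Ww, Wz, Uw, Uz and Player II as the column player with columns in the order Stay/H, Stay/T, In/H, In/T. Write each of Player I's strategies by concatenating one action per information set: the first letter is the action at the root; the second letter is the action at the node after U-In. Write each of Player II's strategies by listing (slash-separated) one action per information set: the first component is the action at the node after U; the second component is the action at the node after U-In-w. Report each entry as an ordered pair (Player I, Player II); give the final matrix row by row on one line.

       Stay/H   Stay/T     In/H     In/T
  Ww   (3,-3)   (3,-3)   (3,-3)   (3,-3)
  Wz   (3,-3)   (3,-3)   (3,-3)   (3,-3)
  Uw    (1,0)    (1,0)    (4,0)    (2,4)
  Uz    (1,0)    (1,0)   (-2,2)   (-2,2)

Ww: (3,-3) (3,-3) (3,-3) (3,-3) | Wz: (3,-3) (3,-3) (3,-3) (3,-3) | Uw: (1,0) (1,0) (4,0) (2,4) | Uz: (1,0) (1,0) (-2,2) (-2,2)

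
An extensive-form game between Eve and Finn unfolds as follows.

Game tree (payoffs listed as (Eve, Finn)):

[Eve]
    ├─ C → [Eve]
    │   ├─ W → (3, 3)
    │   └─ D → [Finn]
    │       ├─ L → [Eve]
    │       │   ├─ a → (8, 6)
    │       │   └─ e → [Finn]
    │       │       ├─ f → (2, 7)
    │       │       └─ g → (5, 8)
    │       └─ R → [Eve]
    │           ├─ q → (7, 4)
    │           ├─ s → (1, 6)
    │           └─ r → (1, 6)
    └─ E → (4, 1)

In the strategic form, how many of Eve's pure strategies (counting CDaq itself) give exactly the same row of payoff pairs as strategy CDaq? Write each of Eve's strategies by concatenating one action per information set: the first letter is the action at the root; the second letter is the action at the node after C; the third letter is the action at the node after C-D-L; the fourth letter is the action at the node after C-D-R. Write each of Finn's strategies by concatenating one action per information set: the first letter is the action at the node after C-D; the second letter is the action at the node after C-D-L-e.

1

Row for CDaq (columns Lf, Lg, Rf, Rg): (8,6) (8,6) (7,4) (7,4).
Every one of Eve's information sets is on the play path for some reply by Finn when Eve follows CDaq.
Changing the action at any of them therefore changes at least one column, so only CDaq itself gives this row.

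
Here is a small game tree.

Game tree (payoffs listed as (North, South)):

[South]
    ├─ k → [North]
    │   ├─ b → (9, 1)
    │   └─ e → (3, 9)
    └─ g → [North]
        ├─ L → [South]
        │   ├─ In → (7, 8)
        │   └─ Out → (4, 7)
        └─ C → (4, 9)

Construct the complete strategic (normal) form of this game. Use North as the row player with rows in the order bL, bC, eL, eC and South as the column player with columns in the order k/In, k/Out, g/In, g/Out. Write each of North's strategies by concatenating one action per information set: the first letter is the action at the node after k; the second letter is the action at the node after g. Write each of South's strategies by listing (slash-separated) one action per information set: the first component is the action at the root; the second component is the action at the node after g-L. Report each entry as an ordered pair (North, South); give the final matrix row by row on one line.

Row bL: k/In→(9,1), k/Out→(9,1), g/In→(7,8), g/Out→(4,7)
Row bC: k/In→(9,1), k/Out→(9,1), g/In→(4,9), g/Out→(4,9)
Row eL: k/In→(3,9), k/Out→(3,9), g/In→(7,8), g/Out→(4,7)
Row eC: k/In→(3,9), k/Out→(3,9), g/In→(4,9), g/Out→(4,9)

bL: (9,1) (9,1) (7,8) (4,7) | bC: (9,1) (9,1) (4,9) (4,9) | eL: (3,9) (3,9) (7,8) (4,7) | eC: (3,9) (3,9) (4,9) (4,9)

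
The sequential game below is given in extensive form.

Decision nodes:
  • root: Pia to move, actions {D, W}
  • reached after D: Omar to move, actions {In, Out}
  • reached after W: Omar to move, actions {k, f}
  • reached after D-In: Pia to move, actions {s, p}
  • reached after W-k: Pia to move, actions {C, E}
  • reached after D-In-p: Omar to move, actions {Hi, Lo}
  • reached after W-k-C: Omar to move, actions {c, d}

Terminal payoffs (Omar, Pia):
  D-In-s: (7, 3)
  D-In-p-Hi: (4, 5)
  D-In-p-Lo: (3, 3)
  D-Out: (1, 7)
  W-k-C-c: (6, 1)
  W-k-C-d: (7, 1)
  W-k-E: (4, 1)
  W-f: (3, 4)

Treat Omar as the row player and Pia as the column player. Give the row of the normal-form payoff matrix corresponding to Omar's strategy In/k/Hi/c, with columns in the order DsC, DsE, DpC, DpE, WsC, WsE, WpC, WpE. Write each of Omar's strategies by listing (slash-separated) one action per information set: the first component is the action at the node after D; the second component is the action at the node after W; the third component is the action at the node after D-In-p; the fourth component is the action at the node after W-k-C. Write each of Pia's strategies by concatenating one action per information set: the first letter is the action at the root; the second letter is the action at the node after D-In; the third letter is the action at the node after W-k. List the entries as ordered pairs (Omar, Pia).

vs DsC: Pia plays D → Omar plays In at [D] → Pia plays s at [D-In] → (7, 3)
vs DsE: Pia plays D → Omar plays In at [D] → Pia plays s at [D-In] → (7, 3)
vs DpC: Pia plays D → Omar plays In at [D] → Pia plays p at [D-In] → Omar plays Hi at [D-In-p] → (4, 5)
vs DpE: Pia plays D → Omar plays In at [D] → Pia plays p at [D-In] → Omar plays Hi at [D-In-p] → (4, 5)
vs WsC: Pia plays W → Omar plays k at [W] → Pia plays C at [W-k] → Omar plays c at [W-k-C] → (6, 1)
vs WsE: Pia plays W → Omar plays k at [W] → Pia plays E at [W-k] → (4, 1)
vs WpC: Pia plays W → Omar plays k at [W] → Pia plays C at [W-k] → Omar plays c at [W-k-C] → (6, 1)
vs WpE: Pia plays W → Omar plays k at [W] → Pia plays E at [W-k] → (4, 1)

(7,3) (7,3) (4,5) (4,5) (6,1) (4,1) (6,1) (4,1)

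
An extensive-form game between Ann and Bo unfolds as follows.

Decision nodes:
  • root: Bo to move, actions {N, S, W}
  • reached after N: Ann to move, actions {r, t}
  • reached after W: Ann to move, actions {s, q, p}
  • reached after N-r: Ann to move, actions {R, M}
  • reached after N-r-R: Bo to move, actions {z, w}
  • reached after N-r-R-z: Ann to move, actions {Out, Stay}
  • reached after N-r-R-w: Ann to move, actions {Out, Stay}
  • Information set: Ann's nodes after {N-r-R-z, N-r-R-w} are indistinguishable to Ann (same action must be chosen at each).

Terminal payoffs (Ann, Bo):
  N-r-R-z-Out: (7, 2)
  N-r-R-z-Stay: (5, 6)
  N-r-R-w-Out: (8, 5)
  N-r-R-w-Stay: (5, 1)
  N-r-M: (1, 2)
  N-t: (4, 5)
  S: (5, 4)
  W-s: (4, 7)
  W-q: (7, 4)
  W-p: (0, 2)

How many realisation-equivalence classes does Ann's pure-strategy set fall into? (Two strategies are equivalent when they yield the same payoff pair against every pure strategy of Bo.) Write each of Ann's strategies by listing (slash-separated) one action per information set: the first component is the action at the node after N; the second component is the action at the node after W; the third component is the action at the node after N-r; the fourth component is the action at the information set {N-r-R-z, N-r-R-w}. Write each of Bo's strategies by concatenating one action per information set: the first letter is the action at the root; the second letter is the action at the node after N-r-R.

12

Ann has 24 pure strategies: r/s/R/Out, r/s/R/Stay, r/s/M/Out, r/s/M/Stay, r/q/R/Out, r/q/R/Stay, r/q/M/Out, r/q/M/Stay, r/p/R/Out, r/p/R/Stay, r/p/M/Out, r/p/M/Stay, t/s/R/Out, t/s/R/Stay, t/s/M/Out, t/s/M/Stay, t/q/R/Out, t/q/R/Stay, t/q/M/Out, t/q/M/Stay, t/p/R/Out, t/p/R/Stay, t/p/M/Out, t/p/M/Stay. Columns: Nz, Nw, Sz, Sw, Wz, Ww.
{r/s/R/Out} → row (7,2) (8,5) (5,4) (5,4) (4,7) (4,7)
{r/s/R/Stay} → row (5,6) (5,1) (5,4) (5,4) (4,7) (4,7)
{r/s/M/Out, r/s/M/Stay} → row (1,2) (1,2) (5,4) (5,4) (4,7) (4,7)
{r/q/R/Out} → row (7,2) (8,5) (5,4) (5,4) (7,4) (7,4)
{r/q/R/Stay} → row (5,6) (5,1) (5,4) (5,4) (7,4) (7,4)
{r/q/M/Out, r/q/M/Stay} → row (1,2) (1,2) (5,4) (5,4) (7,4) (7,4)
{r/p/R/Out} → row (7,2) (8,5) (5,4) (5,4) (0,2) (0,2)
{r/p/R/Stay} → row (5,6) (5,1) (5,4) (5,4) (0,2) (0,2)
{r/p/M/Out, r/p/M/Stay} → row (1,2) (1,2) (5,4) (5,4) (0,2) (0,2)
{t/s/R/Out, t/s/R/Stay, t/s/M/Out, t/s/M/Stay} → row (4,5) (4,5) (5,4) (5,4) (4,7) (4,7)
{t/q/R/Out, t/q/R/Stay, t/q/M/Out, t/q/M/Stay} → row (4,5) (4,5) (5,4) (5,4) (7,4) (7,4)
{t/p/R/Out, t/p/R/Stay, t/p/M/Out, t/p/M/Stay} → row (4,5) (4,5) (5,4) (5,4) (0,2) (0,2)
That's 12 distinct rows out of 24 strategies.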